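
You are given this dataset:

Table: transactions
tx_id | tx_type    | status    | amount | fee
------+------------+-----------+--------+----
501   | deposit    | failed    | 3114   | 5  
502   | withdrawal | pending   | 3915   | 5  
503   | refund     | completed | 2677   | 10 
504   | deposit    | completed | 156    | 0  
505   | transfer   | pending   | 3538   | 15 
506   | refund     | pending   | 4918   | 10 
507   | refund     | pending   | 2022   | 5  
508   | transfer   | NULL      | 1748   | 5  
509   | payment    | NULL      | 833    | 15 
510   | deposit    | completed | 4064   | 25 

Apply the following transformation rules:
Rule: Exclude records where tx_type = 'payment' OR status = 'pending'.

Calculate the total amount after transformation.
11759

Step 1: Find records where tx_type = 'payment' OR status = 'pending'
Step 2: 5 records match, summing to 15226
Step 3: Original sum: 26985
Step 4: Remaining sum = 26985 - 15226 = 11759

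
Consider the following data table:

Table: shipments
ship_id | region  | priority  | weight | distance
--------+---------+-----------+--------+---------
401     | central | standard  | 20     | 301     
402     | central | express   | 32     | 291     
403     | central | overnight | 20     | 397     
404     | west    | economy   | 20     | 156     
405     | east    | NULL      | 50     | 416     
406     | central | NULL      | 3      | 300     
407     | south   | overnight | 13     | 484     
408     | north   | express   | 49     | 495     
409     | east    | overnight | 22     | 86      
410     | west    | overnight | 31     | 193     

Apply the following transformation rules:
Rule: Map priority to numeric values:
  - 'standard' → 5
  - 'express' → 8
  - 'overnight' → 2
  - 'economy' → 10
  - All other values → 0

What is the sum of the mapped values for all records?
39

Step 1: Apply mapping to each record
Step 2: Count by status:
  'standard': 1 records × 5 = 5
  'express': 2 records × 8 = 16
  'overnight': 4 records × 2 = 8
  'economy': 1 records × 10 = 10
Step 3: Sum all mapped values = 39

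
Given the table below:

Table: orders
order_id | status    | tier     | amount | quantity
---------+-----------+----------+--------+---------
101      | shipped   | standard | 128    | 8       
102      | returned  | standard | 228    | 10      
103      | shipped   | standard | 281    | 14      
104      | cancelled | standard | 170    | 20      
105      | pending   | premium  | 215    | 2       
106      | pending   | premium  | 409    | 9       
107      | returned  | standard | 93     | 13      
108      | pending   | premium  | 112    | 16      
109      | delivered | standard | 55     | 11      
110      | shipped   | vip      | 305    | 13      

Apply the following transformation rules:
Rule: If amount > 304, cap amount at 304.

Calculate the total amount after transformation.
1890

Step 1: 2 records have amount > 304
Step 2: These records originally summed to 714
Step 3: After capping: 2 × 304 = 608
Step 4: Unaffected records sum: 1282
Step 5: Final sum = 608 + 1282 = 1890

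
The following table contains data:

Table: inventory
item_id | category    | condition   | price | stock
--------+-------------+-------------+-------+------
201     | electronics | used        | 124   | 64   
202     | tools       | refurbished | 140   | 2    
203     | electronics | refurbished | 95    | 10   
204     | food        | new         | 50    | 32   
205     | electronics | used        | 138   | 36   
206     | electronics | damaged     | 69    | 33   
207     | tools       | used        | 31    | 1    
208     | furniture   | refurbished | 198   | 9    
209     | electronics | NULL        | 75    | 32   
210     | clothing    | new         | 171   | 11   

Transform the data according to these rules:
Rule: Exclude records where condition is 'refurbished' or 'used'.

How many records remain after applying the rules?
4

Step 1: Count records to exclude
  - 3 (refurbished) + 3 (used) = 6 records
Step 2: Total records: 10
Step 3: Remaining = 10 - 6 = 4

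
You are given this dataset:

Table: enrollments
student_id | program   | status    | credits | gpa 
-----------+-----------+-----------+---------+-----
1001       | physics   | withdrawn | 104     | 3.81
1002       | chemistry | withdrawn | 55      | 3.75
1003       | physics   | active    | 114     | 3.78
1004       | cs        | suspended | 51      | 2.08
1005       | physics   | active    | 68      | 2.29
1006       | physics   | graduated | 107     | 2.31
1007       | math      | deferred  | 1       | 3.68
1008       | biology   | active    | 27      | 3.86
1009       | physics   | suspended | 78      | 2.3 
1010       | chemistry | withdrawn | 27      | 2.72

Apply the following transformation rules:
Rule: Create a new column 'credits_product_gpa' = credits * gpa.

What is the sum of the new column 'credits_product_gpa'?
1903.12

Step 1: For each record, compute credits * gpa
Example calculations:
  104 * 3.81 = 396.24
  55 * 3.75 = 206.25
  114 * 3.78 = 430.92
  ...
Step 2: Sum all derived values
Step 3: Total = 1903.12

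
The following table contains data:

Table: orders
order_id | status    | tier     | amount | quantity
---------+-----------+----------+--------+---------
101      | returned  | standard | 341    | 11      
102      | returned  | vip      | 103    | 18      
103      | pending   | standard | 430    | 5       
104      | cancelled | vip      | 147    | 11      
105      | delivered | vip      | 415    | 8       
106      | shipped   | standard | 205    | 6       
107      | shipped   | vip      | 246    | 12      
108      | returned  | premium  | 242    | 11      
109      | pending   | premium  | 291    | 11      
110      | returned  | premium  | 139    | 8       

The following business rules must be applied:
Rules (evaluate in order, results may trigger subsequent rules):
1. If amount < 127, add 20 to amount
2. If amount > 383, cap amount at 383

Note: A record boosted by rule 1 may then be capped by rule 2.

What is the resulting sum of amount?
2500

Step 1: Apply rule 1 to records with amount < 127
  - 1 records get bonus of 20
  - Of these, 0 records then exceed 383 and get capped
Step 2: Apply rule 2 to records with amount > 383
  - 2 records (original) are capped
Step 3: Calculate final sum = 2500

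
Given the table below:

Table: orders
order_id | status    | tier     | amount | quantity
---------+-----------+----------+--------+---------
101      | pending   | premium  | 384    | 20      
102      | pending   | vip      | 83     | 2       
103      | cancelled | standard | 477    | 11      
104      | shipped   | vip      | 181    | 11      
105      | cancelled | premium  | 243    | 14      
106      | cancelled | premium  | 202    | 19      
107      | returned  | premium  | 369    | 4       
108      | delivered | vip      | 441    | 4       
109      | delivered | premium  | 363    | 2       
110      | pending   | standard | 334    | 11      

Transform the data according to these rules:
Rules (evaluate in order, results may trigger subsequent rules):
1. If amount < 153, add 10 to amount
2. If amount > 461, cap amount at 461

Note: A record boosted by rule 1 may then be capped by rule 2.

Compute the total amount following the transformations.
3071

Step 1: Apply rule 1 to records with amount < 153
  - 1 records get bonus of 10
  - Of these, 0 records then exceed 461 and get capped
Step 2: Apply rule 2 to records with amount > 461
  - 1 records (original) are capped
Step 3: Calculate final sum = 3071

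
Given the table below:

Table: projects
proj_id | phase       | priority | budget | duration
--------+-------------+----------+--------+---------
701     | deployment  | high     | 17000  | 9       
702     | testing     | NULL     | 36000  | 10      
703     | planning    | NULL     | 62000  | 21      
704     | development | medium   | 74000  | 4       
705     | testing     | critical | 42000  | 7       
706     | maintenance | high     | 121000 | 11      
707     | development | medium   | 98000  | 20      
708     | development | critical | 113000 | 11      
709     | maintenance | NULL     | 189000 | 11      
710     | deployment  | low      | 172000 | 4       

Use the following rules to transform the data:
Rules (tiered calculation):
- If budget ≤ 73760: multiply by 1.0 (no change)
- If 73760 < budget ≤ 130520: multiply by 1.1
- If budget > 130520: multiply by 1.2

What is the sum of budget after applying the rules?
1036800.0

Step 1: Tier 1 (budget ≤ 73760): 4 records, sum = 157000 × 1.0 = 157000.0
Step 2: Tier 2 (73760 < budget ≤ 130520): 4 records, sum = 406000 × 1.1 = 446600.0
Step 3: Tier 3 (budget > 130520): 2 records, sum = 361000 × 1.2 = 433200.0
Step 4: Final sum = 157000.0 + 446600.0 + 433200.0 = 1036800.0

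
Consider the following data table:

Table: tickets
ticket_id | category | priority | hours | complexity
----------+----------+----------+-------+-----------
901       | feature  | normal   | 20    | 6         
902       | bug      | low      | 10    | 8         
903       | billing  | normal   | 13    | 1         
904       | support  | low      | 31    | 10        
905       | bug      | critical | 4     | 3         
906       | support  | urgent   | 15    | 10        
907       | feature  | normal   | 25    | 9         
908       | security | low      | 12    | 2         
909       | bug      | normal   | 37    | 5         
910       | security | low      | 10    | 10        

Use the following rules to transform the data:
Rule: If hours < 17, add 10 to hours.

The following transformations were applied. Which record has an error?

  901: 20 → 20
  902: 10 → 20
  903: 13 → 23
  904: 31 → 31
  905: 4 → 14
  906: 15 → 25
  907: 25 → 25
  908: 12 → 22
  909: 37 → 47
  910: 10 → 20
Record 909 has an error. The correct transformed value should be 37, not 47.

Step 1: Check each record against the rule
Step 2: Record 909 has hours = 37
Step 3: Since 37 >= 17, the bonus should not have been applied
Step 4: Correct value = 37, but claimed value = 47
Conclusion: Record 909 has the error.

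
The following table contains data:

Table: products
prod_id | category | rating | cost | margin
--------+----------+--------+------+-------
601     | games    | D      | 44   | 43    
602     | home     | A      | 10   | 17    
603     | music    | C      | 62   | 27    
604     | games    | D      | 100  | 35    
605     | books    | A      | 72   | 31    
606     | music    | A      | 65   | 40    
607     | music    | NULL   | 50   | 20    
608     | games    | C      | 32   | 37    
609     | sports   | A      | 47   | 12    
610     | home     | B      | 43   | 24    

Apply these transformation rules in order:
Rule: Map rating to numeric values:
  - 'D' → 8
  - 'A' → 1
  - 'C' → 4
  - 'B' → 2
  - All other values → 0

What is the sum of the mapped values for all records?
30

Step 1: Apply mapping to each record
Step 2: Count by status:
  'D': 2 records × 8 = 16
  'A': 4 records × 1 = 4
  'C': 2 records × 4 = 8
  'B': 1 records × 2 = 2
Step 3: Sum all mapped values = 30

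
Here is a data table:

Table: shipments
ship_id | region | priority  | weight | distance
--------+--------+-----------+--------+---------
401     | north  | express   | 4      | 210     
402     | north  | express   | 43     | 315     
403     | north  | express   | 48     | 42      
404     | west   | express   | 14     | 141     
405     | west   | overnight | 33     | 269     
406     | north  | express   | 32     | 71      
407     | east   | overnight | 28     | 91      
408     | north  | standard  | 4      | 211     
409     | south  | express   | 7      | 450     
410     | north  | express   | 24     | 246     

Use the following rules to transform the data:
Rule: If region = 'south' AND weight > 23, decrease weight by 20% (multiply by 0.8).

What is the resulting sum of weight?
237

Step 1: Find records where region = 'south' AND weight > 23
Step 2: 0 records match, summing to 0
Step 3: After multiplier: 0 × 0.8 = 0.0
Step 4: Unaffected records sum: 237
Step 5: Final sum = 0.0 + 237 = 237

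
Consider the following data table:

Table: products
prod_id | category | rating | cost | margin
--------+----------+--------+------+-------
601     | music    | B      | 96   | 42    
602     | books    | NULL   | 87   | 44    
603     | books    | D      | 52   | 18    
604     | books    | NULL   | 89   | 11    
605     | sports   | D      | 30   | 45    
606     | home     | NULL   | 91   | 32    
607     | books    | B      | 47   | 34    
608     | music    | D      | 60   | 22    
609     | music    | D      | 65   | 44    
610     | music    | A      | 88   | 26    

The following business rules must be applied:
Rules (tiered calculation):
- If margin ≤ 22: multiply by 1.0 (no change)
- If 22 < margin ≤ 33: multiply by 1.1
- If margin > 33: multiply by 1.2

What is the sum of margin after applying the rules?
365.6

Step 1: Tier 1 (margin ≤ 22): 3 records, sum = 51 × 1.0 = 51.0
Step 2: Tier 2 (22 < margin ≤ 33): 2 records, sum = 58 × 1.1 = 63.8
Step 3: Tier 3 (margin > 33): 5 records, sum = 209 × 1.2 = 250.8
Step 4: Final sum = 51.0 + 63.8 + 250.8 = 365.6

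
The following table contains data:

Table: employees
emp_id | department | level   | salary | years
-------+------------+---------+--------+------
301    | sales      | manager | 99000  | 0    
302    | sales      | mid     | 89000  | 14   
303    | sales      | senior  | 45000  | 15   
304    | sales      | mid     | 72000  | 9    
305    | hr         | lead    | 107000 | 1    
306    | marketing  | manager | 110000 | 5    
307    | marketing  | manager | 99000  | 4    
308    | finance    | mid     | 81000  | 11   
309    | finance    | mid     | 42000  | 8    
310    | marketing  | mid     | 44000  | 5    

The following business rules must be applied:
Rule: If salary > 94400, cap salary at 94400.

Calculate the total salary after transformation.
750600

Step 1: 4 records have salary > 94400
Step 2: These records originally summed to 415000
Step 3: After capping: 4 × 94400 = 377600
Step 4: Unaffected records sum: 373000
Step 5: Final sum = 377600 + 373000 = 750600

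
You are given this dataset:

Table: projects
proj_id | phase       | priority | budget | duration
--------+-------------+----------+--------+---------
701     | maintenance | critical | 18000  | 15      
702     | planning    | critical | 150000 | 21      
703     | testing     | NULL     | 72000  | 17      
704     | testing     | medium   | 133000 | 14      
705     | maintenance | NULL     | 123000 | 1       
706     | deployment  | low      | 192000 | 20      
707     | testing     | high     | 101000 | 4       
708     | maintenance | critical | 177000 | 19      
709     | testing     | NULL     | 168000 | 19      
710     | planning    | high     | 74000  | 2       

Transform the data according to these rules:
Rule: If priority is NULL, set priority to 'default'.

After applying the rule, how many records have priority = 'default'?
3

Step 1: Count records where priority IS NULL
Step 2: Found 3 records with NULL priority
Step 3: These records will have priority set to 'default'
Step 4: Records already having priority = 'default': 0
Step 5: Answer: 3 + 0 = 3 records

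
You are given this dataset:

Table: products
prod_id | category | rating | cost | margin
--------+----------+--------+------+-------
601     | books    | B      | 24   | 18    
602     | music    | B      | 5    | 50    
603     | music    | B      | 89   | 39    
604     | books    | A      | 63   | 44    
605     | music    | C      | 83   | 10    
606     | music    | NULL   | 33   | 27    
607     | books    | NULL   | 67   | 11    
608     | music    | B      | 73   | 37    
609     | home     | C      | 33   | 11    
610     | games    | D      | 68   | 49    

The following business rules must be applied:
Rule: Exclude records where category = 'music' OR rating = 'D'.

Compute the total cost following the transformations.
187

Step 1: Find records where category = 'music' OR rating = 'D'
Step 2: 6 records match, summing to 351
Step 3: Original sum: 538
Step 4: Remaining sum = 538 - 351 = 187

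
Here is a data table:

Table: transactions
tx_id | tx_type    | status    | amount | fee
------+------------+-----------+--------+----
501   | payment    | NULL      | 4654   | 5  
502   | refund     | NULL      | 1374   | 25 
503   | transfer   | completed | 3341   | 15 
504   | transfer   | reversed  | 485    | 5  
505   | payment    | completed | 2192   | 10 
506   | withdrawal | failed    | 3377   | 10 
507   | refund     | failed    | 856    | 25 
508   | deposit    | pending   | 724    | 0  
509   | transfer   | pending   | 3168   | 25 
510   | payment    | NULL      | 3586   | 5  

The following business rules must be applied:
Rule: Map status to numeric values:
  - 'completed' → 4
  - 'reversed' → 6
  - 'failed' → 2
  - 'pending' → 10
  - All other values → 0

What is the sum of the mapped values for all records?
38

Step 1: Apply mapping to each record
Step 2: Count by status:
  'completed': 2 records × 4 = 8
  'reversed': 1 records × 6 = 6
  'failed': 2 records × 2 = 4
  'pending': 2 records × 10 = 20
Step 3: Sum all mapped values = 38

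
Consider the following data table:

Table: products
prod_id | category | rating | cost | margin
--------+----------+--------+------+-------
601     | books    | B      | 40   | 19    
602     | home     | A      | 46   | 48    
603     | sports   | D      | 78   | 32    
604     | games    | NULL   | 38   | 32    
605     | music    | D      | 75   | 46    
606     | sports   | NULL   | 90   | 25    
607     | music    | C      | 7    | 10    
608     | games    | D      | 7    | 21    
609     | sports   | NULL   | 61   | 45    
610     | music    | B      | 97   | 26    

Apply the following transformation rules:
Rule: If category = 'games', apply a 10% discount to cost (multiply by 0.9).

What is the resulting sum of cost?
534.5

Step 1: Records with category = 'games' have total cost = 45
Step 2: Apply multiplier: 45 × 0.9 = 40.5
Step 3: Other records total: 494
Step 4: Final sum = 40.5 + 494 = 534.5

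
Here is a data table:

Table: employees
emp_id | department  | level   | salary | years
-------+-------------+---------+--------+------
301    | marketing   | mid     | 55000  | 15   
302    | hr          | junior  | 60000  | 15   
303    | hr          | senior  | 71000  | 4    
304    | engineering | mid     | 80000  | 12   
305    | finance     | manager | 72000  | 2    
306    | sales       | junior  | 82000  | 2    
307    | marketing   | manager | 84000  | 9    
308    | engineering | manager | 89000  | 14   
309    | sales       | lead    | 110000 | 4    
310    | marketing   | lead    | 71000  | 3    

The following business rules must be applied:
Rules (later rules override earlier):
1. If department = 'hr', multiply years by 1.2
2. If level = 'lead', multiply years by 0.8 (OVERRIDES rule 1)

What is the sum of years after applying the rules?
82.4

Step 1: Rule 2 takes priority for records with level = 'lead'
  - 2 records: 7 × 0.8 = 5.6
Step 2: Rule 1 applies to remaining records with department = 'hr'
  - 2 records: 19 × 1.2 = 22.8
Step 3: Other records unchanged: 54
Step 4: Final sum = 5.6 + 22.8 + 54 = 82.4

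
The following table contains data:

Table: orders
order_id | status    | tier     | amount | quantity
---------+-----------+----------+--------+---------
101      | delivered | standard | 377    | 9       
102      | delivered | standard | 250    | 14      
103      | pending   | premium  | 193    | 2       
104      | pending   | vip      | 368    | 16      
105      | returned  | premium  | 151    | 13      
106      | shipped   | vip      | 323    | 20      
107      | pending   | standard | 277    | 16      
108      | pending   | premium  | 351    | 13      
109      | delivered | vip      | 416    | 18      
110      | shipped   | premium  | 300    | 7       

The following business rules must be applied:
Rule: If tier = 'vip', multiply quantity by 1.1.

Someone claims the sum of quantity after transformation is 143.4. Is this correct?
No, the correct result is 133.4.

Step 1: Calculate the correct sum after transformation
Step 2: Apply multiplier 1.1 to records where tier = 'vip'
Step 3: Correct result = 133.4
Step 4: Claimed result = 143.4
Step 5: 133.4 ≠ 143.4
Conclusion: The claimed result is incorrect. The correct answer is 133.4.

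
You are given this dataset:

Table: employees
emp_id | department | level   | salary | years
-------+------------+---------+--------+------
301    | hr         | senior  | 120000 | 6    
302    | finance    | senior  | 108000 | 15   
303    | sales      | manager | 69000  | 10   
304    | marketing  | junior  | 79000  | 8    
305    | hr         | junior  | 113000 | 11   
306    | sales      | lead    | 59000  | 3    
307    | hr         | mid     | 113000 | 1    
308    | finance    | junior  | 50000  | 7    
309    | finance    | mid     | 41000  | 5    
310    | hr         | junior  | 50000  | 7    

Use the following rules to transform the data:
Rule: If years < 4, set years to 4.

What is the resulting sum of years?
77

Step 1: 2 records have years < 4
Step 2: These records originally summed to 4
Step 3: After setting to minimum: 2 × 4 = 8
Step 4: Unaffected records sum: 69
Step 5: Final sum = 8 + 69 = 77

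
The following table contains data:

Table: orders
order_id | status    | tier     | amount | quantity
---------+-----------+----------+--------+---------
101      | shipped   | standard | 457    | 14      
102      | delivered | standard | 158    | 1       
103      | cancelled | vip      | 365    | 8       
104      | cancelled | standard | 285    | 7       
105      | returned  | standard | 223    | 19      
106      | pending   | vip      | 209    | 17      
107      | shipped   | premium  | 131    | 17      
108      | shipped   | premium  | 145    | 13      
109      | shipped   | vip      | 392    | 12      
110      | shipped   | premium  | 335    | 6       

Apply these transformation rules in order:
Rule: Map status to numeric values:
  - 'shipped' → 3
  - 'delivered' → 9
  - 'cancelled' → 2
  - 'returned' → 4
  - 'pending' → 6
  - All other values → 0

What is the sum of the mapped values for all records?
38

Step 1: Apply mapping to each record
Step 2: Count by status:
  'shipped': 5 records × 3 = 15
  'delivered': 1 records × 9 = 9
  'cancelled': 2 records × 2 = 4
  'returned': 1 records × 4 = 4
  'pending': 1 records × 6 = 6
Step 3: Sum all mapped values = 38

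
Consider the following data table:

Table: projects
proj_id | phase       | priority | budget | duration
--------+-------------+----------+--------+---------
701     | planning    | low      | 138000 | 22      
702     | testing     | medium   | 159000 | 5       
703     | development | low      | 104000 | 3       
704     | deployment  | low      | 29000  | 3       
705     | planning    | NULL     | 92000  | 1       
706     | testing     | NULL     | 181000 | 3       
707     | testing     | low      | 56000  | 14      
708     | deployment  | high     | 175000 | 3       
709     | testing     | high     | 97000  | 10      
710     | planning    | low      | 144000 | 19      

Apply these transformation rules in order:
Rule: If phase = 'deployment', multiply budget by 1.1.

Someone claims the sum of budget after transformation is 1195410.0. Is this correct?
No, the correct result is 1195400.0.

Step 1: Calculate the correct sum after transformation
Step 2: Apply multiplier 1.1 to records where phase = 'deployment'
Step 3: Correct result = 1195400.0
Step 4: Claimed result = 1195410.0
Step 5: 1195400.0 ≠ 1195410.0
Conclusion: The claimed result is incorrect. The correct answer is 1195400.0.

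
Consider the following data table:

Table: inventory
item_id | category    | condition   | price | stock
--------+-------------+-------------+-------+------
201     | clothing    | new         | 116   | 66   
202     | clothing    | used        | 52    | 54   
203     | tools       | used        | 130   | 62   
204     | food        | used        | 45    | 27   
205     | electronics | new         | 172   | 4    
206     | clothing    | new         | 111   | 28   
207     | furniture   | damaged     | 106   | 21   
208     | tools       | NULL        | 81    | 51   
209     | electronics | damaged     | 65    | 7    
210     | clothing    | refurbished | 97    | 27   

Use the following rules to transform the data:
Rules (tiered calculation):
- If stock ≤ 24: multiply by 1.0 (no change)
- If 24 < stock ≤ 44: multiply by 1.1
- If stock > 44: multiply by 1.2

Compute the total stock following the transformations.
401.8

Step 1: Tier 1 (stock ≤ 24): 3 records, sum = 32 × 1.0 = 32.0
Step 2: Tier 2 (24 < stock ≤ 44): 3 records, sum = 82 × 1.1 = 90.2
Step 3: Tier 3 (stock > 44): 4 records, sum = 233 × 1.2 = 279.6
Step 4: Final sum = 32.0 + 90.2 + 279.6 = 401.8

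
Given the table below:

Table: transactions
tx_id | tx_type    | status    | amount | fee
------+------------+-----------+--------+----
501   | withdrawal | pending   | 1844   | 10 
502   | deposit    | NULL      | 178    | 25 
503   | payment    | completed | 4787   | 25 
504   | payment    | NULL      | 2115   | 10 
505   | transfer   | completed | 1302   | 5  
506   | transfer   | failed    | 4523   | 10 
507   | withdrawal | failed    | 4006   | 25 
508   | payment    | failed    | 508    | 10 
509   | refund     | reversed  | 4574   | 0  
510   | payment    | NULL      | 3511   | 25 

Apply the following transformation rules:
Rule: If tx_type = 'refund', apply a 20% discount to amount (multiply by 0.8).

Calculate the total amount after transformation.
26433.2

Step 1: Records with tx_type = 'refund' have total amount = 4574
Step 2: Apply multiplier: 4574 × 0.8 = 3659.2
Step 3: Other records total: 22774
Step 4: Final sum = 3659.2 + 22774 = 26433.2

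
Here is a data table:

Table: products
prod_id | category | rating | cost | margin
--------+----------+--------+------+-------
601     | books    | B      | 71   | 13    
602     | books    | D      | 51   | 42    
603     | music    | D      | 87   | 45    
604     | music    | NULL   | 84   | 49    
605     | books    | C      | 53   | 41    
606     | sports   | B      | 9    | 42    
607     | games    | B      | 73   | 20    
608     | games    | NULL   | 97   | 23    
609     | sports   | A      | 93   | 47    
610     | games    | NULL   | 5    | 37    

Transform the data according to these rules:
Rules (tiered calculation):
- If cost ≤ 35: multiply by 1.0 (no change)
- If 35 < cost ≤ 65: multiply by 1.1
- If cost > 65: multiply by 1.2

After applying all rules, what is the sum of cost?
734.4

Step 1: Tier 1 (cost ≤ 35): 2 records, sum = 14 × 1.0 = 14.0
Step 2: Tier 2 (35 < cost ≤ 65): 2 records, sum = 104 × 1.1 = 114.4
Step 3: Tier 3 (cost > 65): 6 records, sum = 505 × 1.2 = 606.0
Step 4: Final sum = 14.0 + 114.4 + 606.0 = 734.4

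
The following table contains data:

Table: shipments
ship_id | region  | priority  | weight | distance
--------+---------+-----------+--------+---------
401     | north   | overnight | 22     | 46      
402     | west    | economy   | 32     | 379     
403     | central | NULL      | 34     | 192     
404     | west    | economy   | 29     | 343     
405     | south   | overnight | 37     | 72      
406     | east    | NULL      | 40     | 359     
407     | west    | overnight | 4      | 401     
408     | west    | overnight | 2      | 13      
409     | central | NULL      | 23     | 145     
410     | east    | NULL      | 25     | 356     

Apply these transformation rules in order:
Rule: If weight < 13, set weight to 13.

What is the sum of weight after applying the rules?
268

Step 1: 2 records have weight < 13
Step 2: These records originally summed to 6
Step 3: After setting to minimum: 2 × 13 = 26
Step 4: Unaffected records sum: 242
Step 5: Final sum = 26 + 242 = 268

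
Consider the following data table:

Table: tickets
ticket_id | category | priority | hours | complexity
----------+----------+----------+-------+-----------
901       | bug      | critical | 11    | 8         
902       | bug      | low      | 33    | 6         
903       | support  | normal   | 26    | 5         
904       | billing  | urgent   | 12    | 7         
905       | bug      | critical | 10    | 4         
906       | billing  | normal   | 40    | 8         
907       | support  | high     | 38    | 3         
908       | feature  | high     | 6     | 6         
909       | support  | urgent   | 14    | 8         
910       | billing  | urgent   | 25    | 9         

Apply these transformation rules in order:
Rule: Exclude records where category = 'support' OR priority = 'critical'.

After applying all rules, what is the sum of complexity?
36

Step 1: Find records where category = 'support' OR priority = 'critical'
Step 2: 5 records match, summing to 28
Step 3: Original sum: 64
Step 4: Remaining sum = 64 - 28 = 36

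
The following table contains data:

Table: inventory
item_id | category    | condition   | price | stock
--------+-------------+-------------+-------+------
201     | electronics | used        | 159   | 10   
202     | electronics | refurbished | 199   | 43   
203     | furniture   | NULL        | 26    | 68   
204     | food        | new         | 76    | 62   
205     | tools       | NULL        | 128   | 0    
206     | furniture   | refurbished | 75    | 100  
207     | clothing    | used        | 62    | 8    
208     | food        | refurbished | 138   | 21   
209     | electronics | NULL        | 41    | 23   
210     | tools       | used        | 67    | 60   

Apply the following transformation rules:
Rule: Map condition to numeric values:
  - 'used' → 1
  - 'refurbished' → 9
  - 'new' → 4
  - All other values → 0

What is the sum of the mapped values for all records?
34

Step 1: Apply mapping to each record
Step 2: Count by status:
  'used': 3 records × 1 = 3
  'refurbished': 3 records × 9 = 27
  'new': 1 records × 4 = 4
Step 3: Sum all mapped values = 34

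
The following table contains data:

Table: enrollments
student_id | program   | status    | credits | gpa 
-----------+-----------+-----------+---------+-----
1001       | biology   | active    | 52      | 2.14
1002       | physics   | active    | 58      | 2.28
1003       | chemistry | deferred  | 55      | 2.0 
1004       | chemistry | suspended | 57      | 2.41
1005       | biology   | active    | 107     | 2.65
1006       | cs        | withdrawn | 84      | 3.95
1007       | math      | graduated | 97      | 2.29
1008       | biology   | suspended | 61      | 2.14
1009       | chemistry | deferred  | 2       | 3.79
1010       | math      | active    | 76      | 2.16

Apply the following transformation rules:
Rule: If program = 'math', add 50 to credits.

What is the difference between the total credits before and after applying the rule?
100

Step 1: Original sum of credits = 649
Step 2: 2 records have program = 'math'
Step 3: Each affected record changes by 50
Step 4: Total change = 2 × 50 = 100
Step 5: New sum = 649 + 100 = 749
Step 6: Difference = |749 - 649| = 100
        (Sum increased by 100)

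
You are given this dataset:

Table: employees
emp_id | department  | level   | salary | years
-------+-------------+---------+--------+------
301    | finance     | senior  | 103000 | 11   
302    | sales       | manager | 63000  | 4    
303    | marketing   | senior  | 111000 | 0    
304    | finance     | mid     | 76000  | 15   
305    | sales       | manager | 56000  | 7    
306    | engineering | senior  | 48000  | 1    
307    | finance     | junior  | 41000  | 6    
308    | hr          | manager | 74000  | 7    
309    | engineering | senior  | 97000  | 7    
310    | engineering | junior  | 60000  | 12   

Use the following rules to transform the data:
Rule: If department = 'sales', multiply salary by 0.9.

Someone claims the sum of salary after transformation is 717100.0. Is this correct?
Yes, the result is correct.

Step 1: Calculate the correct sum after transformation
Step 2: Apply multiplier 0.9 to records where department = 'sales'
Step 3: Correct result = 717100.0
Step 4: Claimed result = 717100.0
Step 5: 717100.0 = 717100.0 ✓
Conclusion: The claimed result is correct.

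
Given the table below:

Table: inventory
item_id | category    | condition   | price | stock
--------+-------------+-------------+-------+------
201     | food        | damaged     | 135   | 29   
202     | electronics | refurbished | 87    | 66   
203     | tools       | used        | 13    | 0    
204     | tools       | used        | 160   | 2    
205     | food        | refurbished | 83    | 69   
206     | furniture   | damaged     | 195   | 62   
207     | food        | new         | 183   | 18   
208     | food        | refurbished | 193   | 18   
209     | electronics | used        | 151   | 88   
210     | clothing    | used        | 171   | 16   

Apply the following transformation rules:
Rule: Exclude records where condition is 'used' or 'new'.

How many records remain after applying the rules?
5

Step 1: Count records to exclude
  - 4 (used) + 1 (new) = 5 records
Step 2: Total records: 10
Step 3: Remaining = 10 - 5 = 5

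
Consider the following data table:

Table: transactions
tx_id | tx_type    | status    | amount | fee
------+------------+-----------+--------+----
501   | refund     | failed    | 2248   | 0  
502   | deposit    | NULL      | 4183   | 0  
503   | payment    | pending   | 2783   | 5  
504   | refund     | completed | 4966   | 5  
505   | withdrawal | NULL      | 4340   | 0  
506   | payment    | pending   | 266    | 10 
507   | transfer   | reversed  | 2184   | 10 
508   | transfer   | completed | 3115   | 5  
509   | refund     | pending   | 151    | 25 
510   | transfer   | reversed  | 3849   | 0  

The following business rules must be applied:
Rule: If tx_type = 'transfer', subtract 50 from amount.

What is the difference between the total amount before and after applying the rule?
150

Step 1: Original sum of amount = 28085
Step 2: 3 records have tx_type = 'transfer'
Step 3: Each affected record changes by -50
Step 4: Total change = 3 × -50 = -150
Step 5: New sum = 28085 + -150 = 27935
Step 6: Difference = |27935 - 28085| = 150
        (Sum decreased by 150)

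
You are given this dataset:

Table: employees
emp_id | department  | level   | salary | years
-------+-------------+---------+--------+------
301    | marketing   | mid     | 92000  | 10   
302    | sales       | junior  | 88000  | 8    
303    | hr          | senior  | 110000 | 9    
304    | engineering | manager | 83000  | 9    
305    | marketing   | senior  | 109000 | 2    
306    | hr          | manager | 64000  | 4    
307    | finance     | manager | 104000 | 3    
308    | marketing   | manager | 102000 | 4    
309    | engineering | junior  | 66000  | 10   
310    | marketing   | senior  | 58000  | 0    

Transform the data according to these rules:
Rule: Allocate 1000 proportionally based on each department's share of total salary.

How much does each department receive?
engineering: 170.09, finance: 118.72, hr: 198.63, marketing: 412.1, sales: 100.46

Step 1: Calculate total salary = 876000
Step 2: Calculate each department's proportion:
  engineering: 149000/876000 = 17.01% → 170.09
  finance: 104000/876000 = 11.87% → 118.72
  hr: 174000/876000 = 19.86% → 198.63
  marketing: 361000/876000 = 41.21% → 412.1
  sales: 88000/876000 = 10.05% → 100.46
Step 3: Verify: sum of allocations ≈ 1000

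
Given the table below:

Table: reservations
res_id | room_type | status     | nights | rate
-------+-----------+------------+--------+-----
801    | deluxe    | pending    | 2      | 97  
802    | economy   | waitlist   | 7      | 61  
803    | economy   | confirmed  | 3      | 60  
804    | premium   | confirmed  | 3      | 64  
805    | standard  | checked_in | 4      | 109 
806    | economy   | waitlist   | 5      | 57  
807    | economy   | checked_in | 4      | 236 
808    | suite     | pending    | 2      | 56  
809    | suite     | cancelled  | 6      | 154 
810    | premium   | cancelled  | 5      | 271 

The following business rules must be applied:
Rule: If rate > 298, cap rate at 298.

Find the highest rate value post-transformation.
271

Step 1: Original maximum rate = 271
Step 2: Check cap of 298 against maximum
Step 3: No records exceed the cap (max 271 <= cap 298), so no capping applies
Step 4: Maximum after transformation = 271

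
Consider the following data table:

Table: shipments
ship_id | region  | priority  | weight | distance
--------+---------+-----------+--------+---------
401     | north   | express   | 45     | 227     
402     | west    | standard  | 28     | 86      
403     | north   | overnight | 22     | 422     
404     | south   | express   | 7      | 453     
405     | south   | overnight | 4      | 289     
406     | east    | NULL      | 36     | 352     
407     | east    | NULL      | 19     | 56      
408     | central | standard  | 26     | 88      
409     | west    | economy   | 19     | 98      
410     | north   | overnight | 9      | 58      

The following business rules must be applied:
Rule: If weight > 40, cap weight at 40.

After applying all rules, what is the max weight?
40

Step 1: Original maximum weight = 45
Step 2: Apply cap at 40
Step 3: 1 records had weight > 40 and were capped
Step 4: Maximum after transformation = 40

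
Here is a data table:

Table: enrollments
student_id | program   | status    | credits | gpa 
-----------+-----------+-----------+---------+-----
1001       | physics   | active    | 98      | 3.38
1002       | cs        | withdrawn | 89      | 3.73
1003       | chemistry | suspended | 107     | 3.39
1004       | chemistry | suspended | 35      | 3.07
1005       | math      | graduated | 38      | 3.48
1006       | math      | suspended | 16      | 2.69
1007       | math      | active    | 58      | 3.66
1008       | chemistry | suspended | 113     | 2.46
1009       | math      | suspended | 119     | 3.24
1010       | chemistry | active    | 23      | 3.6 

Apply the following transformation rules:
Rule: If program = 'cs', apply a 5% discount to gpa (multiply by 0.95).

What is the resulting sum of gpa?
32.51

Step 1: Records with program = 'cs' have total gpa = 3.73
Step 2: Apply multiplier: 3.73 × 0.95 = 3.54
Step 3: Other records total: 28.97
Step 4: Final sum = 3.54 + 28.97 = 32.51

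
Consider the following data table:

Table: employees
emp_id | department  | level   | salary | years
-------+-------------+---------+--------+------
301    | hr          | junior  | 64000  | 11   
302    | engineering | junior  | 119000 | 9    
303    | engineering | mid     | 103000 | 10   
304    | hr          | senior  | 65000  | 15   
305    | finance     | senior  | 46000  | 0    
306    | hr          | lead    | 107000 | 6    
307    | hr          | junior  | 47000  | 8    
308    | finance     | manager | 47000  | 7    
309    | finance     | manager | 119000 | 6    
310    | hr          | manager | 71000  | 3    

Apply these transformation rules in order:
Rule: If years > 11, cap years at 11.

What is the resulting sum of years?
71

Step 1: 1 records have years > 11
Step 2: These records originally summed to 15
Step 3: After capping: 1 × 11 = 11
Step 4: Unaffected records sum: 60
Step 5: Final sum = 11 + 60 = 71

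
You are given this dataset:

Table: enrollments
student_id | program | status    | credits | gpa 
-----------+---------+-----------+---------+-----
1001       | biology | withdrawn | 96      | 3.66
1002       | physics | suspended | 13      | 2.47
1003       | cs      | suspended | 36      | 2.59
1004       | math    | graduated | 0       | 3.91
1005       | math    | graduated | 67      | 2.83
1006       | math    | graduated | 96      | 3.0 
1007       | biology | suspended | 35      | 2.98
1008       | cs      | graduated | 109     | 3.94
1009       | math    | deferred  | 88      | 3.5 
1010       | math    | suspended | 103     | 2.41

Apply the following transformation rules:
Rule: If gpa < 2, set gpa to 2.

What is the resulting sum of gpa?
31.29

Step 1: 0 records have gpa < 2
Step 2: These records originally summed to 0
Step 3: After setting to minimum: 0 × 2 = 0
Step 4: Unaffected records sum: 31.29
Step 5: Final sum = 0 + 31.29 = 31.29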